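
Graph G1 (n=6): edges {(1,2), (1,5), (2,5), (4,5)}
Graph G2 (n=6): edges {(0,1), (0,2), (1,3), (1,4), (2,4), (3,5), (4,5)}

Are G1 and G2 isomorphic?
No, not isomorphic

The graphs are NOT isomorphic.

Degrees in G1: deg(0)=0, deg(1)=2, deg(2)=2, deg(3)=0, deg(4)=1, deg(5)=3.
Sorted degree sequence of G1: [3, 2, 2, 1, 0, 0].
Degrees in G2: deg(0)=2, deg(1)=3, deg(2)=2, deg(3)=2, deg(4)=3, deg(5)=2.
Sorted degree sequence of G2: [3, 3, 2, 2, 2, 2].
The (sorted) degree sequence is an isomorphism invariant, so since G1 and G2 have different degree sequences they cannot be isomorphic.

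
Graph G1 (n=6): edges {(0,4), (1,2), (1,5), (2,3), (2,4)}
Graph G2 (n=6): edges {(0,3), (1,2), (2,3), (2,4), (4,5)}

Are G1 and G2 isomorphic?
Yes, isomorphic

The graphs are isomorphic.
One valid mapping φ: V(G1) → V(G2): 0→0, 1→4, 2→2, 3→1, 4→3, 5→5

Verify φ preserves adjacency — for each edge of G1, its image is an edge of G2:
  (0,4) → (φ(0),φ(4)) = (0,3) ∈ E(G2) ✓
  (1,2) → (φ(1),φ(2)) = (2,4) ∈ E(G2) ✓
  (1,5) → (φ(1),φ(5)) = (4,5) ∈ E(G2) ✓
  (2,3) → (φ(2),φ(3)) = (1,2) ∈ E(G2) ✓
  (2,4) → (φ(2),φ(4)) = (2,3) ∈ E(G2) ✓
All 5 edges of G1 map to edges of G2, and |E(G1)| = |E(G2)| = 5, so φ is a bijection on edges as well as vertices. Hence G1 ≅ G2.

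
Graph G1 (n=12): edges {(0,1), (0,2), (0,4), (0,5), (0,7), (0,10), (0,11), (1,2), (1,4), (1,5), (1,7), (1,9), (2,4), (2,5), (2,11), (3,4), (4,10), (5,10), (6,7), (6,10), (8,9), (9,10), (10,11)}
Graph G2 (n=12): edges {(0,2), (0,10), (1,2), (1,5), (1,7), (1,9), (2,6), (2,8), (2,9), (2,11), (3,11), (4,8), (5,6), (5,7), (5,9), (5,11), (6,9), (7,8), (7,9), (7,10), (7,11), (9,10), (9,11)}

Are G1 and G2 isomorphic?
Yes, isomorphic

The graphs are isomorphic.
One valid mapping φ: V(G1) → V(G2): 0→9, 1→7, 2→5, 3→3, 4→11, 5→1, 6→0, 7→10, 8→4, 9→8, 10→2, 11→6

Verify φ preserves adjacency — for each edge of G1, its image is an edge of G2:
  (0,1) → (φ(0),φ(1)) = (7,9) ∈ E(G2) ✓
  (0,2) → (φ(0),φ(2)) = (5,9) ∈ E(G2) ✓
  (0,4) → (φ(0),φ(4)) = (9,11) ∈ E(G2) ✓
  (0,5) → (φ(0),φ(5)) = (1,9) ∈ E(G2) ✓
  (0,7) → (φ(0),φ(7)) = (9,10) ∈ E(G2) ✓
  (0,10) → (φ(0),φ(10)) = (2,9) ∈ E(G2) ✓
  (0,11) → (φ(0),φ(11)) = (6,9) ∈ E(G2) ✓
  (1,2) → (φ(1),φ(2)) = (5,7) ∈ E(G2) ✓
  (1,4) → (φ(1),φ(4)) = (7,11) ∈ E(G2) ✓
  (1,5) → (φ(1),φ(5)) = (1,7) ∈ E(G2) ✓
  (1,7) → (φ(1),φ(7)) = (7,10) ∈ E(G2) ✓
  (1,9) → (φ(1),φ(9)) = (7,8) ∈ E(G2) ✓
  (2,4) → (φ(2),φ(4)) = (5,11) ∈ E(G2) ✓
  (2,5) → (φ(2),φ(5)) = (1,5) ∈ E(G2) ✓
  (2,11) → (φ(2),φ(11)) = (5,6) ∈ E(G2) ✓
  (3,4) → (φ(3),φ(4)) = (3,11) ∈ E(G2) ✓
  (4,10) → (φ(4),φ(10)) = (2,11) ∈ E(G2) ✓
  (5,10) → (φ(5),φ(10)) = (1,2) ∈ E(G2) ✓
  (6,7) → (φ(6),φ(7)) = (0,10) ∈ E(G2) ✓
  (6,10) → (φ(6),φ(10)) = (0,2) ∈ E(G2) ✓
  (8,9) → (φ(8),φ(9)) = (4,8) ∈ E(G2) ✓
  (9,10) → (φ(9),φ(10)) = (2,8) ∈ E(G2) ✓
  (10,11) → (φ(10),φ(11)) = (2,6) ∈ E(G2) ✓
All 23 edges of G1 map to edges of G2, and |E(G1)| = |E(G2)| = 23, so φ is a bijection on edges as well as vertices. Hence G1 ≅ G2.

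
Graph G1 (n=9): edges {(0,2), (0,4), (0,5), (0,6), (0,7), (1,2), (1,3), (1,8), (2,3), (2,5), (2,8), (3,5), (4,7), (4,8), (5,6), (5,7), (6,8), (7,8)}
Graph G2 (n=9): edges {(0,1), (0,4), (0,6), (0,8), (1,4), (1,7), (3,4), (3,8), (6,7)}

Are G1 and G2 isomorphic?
No, not isomorphic

The graphs are NOT isomorphic.

Connected components of G1: 1 component(s) with vertex sets [[0, 1, 2, 3, 4, 5, 6, 7, 8]], sizes [9].
Connected components of G2: 3 component(s) with vertex sets [[2], [5], [0, 1, 3, 4, 6, 7, 8]], sizes [1, 1, 7].
The number of connected components (and the multiset of component sizes) is an isomorphism invariant — an isomorphism maps each component of G1 bijectively onto a component of G2. Since G1 has 1 component(s) and G2 has 3, they cannot be isomorphic.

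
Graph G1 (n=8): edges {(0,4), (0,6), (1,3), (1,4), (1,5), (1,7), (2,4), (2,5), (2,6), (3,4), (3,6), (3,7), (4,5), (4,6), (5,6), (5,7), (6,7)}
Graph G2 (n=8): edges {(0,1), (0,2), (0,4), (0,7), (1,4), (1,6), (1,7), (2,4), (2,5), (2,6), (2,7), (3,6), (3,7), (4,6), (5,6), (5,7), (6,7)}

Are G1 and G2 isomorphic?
Yes, isomorphic

The graphs are isomorphic.
One valid mapping φ: V(G1) → V(G2): 0→3, 1→4, 2→5, 3→1, 4→6, 5→2, 6→7, 7→0

Verify φ preserves adjacency — for each edge of G1, its image is an edge of G2:
  (0,4) → (φ(0),φ(4)) = (3,6) ∈ E(G2) ✓
  (0,6) → (φ(0),φ(6)) = (3,7) ∈ E(G2) ✓
  (1,3) → (φ(1),φ(3)) = (1,4) ∈ E(G2) ✓
  (1,4) → (φ(1),φ(4)) = (4,6) ∈ E(G2) ✓
  (1,5) → (φ(1),φ(5)) = (2,4) ∈ E(G2) ✓
  (1,7) → (φ(1),φ(7)) = (0,4) ∈ E(G2) ✓
  (2,4) → (φ(2),φ(4)) = (5,6) ∈ E(G2) ✓
  (2,5) → (φ(2),φ(5)) = (2,5) ∈ E(G2) ✓
  (2,6) → (φ(2),φ(6)) = (5,7) ∈ E(G2) ✓
  (3,4) → (φ(3),φ(4)) = (1,6) ∈ E(G2) ✓
  (3,6) → (φ(3),φ(6)) = (1,7) ∈ E(G2) ✓
  (3,7) → (φ(3),φ(7)) = (0,1) ∈ E(G2) ✓
  (4,5) → (φ(4),φ(5)) = (2,6) ∈ E(G2) ✓
  (4,6) → (φ(4),φ(6)) = (6,7) ∈ E(G2) ✓
  (5,6) → (φ(5),φ(6)) = (2,7) ∈ E(G2) ✓
  (5,7) → (φ(5),φ(7)) = (0,2) ∈ E(G2) ✓
  (6,7) → (φ(6),φ(7)) = (0,7) ∈ E(G2) ✓
All 17 edges of G1 map to edges of G2, and |E(G1)| = |E(G2)| = 17, so φ is a bijection on edges as well as vertices. Hence G1 ≅ G2.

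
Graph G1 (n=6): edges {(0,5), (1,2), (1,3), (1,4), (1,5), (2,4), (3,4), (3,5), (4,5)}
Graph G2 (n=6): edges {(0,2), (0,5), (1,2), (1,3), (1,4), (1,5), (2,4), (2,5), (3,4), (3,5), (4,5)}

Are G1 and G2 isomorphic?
No, not isomorphic

The graphs are NOT isomorphic.

Counting edges: G1 has 9 edge(s); G2 has 11 edge(s).
Edge count is an isomorphism invariant (a bijection on vertices induces a bijection on edges), so differing edge counts rule out isomorphism.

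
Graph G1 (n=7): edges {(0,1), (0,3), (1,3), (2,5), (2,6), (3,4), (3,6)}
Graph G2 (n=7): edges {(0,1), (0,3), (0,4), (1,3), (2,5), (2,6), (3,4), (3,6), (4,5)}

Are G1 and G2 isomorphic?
No, not isomorphic

The graphs are NOT isomorphic.

Counting edges: G1 has 7 edge(s); G2 has 9 edge(s).
Edge count is an isomorphism invariant (a bijection on vertices induces a bijection on edges), so differing edge counts rule out isomorphism.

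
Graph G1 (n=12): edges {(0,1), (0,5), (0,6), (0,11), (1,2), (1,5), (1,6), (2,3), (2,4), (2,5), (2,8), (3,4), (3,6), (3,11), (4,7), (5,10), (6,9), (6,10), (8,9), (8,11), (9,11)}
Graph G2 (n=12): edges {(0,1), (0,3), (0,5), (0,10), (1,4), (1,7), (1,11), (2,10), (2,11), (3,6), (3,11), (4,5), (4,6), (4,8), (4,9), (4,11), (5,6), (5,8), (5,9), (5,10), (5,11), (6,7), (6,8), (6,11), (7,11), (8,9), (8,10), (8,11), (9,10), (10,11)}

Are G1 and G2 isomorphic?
No, not isomorphic

The graphs are NOT isomorphic.

Counting triangles (3-cliques): G1 has 5, G2 has 24.
Triangle count is an isomorphism invariant, so differing triangle counts rule out isomorphism.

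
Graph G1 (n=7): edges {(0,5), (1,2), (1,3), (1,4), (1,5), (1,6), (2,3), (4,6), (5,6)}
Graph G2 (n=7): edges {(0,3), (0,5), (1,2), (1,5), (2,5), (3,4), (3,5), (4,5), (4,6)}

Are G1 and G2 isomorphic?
Yes, isomorphic

The graphs are isomorphic.
One valid mapping φ: V(G1) → V(G2): 0→6, 1→5, 2→1, 3→2, 4→0, 5→4, 6→3

Verify φ preserves adjacency — for each edge of G1, its image is an edge of G2:
  (0,5) → (φ(0),φ(5)) = (4,6) ∈ E(G2) ✓
  (1,2) → (φ(1),φ(2)) = (1,5) ∈ E(G2) ✓
  (1,3) → (φ(1),φ(3)) = (2,5) ∈ E(G2) ✓
  (1,4) → (φ(1),φ(4)) = (0,5) ∈ E(G2) ✓
  (1,5) → (φ(1),φ(5)) = (4,5) ∈ E(G2) ✓
  (1,6) → (φ(1),φ(6)) = (3,5) ∈ E(G2) ✓
  (2,3) → (φ(2),φ(3)) = (1,2) ∈ E(G2) ✓
  (4,6) → (φ(4),φ(6)) = (0,3) ∈ E(G2) ✓
  (5,6) → (φ(5),φ(6)) = (3,4) ∈ E(G2) ✓
All 9 edges of G1 map to edges of G2, and |E(G1)| = |E(G2)| = 9, so φ is a bijection on edges as well as vertices. Hence G1 ≅ G2.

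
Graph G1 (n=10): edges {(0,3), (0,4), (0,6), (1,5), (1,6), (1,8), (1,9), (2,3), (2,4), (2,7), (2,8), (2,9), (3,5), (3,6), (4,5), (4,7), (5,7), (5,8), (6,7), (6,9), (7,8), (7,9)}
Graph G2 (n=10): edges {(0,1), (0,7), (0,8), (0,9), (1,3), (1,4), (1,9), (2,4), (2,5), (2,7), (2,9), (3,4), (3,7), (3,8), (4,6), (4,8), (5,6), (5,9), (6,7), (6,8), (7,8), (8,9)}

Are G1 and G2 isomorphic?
Yes, isomorphic

The graphs are isomorphic.
One valid mapping φ: V(G1) → V(G2): 0→5, 1→1, 2→7, 3→2, 4→6, 5→4, 6→9, 7→8, 8→3, 9→0

Verify φ preserves adjacency — for each edge of G1, its image is an edge of G2:
  (0,3) → (φ(0),φ(3)) = (2,5) ∈ E(G2) ✓
  (0,4) → (φ(0),φ(4)) = (5,6) ∈ E(G2) ✓
  (0,6) → (φ(0),φ(6)) = (5,9) ∈ E(G2) ✓
  (1,5) → (φ(1),φ(5)) = (1,4) ∈ E(G2) ✓
  (1,6) → (φ(1),φ(6)) = (1,9) ∈ E(G2) ✓
  (1,8) → (φ(1),φ(8)) = (1,3) ∈ E(G2) ✓
  (1,9) → (φ(1),φ(9)) = (0,1) ∈ E(G2) ✓
  (2,3) → (φ(2),φ(3)) = (2,7) ∈ E(G2) ✓
  (2,4) → (φ(2),φ(4)) = (6,7) ∈ E(G2) ✓
  (2,7) → (φ(2),φ(7)) = (7,8) ∈ E(G2) ✓
  (2,8) → (φ(2),φ(8)) = (3,7) ∈ E(G2) ✓
  (2,9) → (φ(2),φ(9)) = (0,7) ∈ E(G2) ✓
  (3,5) → (φ(3),φ(5)) = (2,4) ∈ E(G2) ✓
  (3,6) → (φ(3),φ(6)) = (2,9) ∈ E(G2) ✓
  (4,5) → (φ(4),φ(5)) = (4,6) ∈ E(G2) ✓
  (4,7) → (φ(4),φ(7)) = (6,8) ∈ E(G2) ✓
  (5,7) → (φ(5),φ(7)) = (4,8) ∈ E(G2) ✓
  (5,8) → (φ(5),φ(8)) = (3,4) ∈ E(G2) ✓
  (6,7) → (φ(6),φ(7)) = (8,9) ∈ E(G2) ✓
  (6,9) → (φ(6),φ(9)) = (0,9) ∈ E(G2) ✓
  (7,8) → (φ(7),φ(8)) = (3,8) ∈ E(G2) ✓
  (7,9) → (φ(7),φ(9)) = (0,8) ∈ E(G2) ✓
All 22 edges of G1 map to edges of G2, and |E(G1)| = |E(G2)| = 22, so φ is a bijection on edges as well as vertices. Hence G1 ≅ G2.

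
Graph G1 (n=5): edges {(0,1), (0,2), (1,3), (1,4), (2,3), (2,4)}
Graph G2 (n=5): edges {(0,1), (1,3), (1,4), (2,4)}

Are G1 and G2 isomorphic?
No, not isomorphic

The graphs are NOT isomorphic.

Counting edges: G1 has 6 edge(s); G2 has 4 edge(s).
Edge count is an isomorphism invariant (a bijection on vertices induces a bijection on edges), so differing edge counts rule out isomorphism.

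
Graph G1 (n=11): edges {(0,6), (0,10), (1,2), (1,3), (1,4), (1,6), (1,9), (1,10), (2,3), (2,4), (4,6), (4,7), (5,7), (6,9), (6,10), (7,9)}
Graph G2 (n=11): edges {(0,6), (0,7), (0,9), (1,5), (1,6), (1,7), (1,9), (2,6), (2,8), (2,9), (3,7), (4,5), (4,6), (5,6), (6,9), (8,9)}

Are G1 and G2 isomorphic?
Yes, isomorphic

The graphs are isomorphic.
One valid mapping φ: V(G1) → V(G2): 0→8, 1→6, 2→5, 3→4, 4→1, 5→3, 6→9, 7→7, 8→10, 9→0, 10→2

Verify φ preserves adjacency — for each edge of G1, its image is an edge of G2:
  (0,6) → (φ(0),φ(6)) = (8,9) ∈ E(G2) ✓
  (0,10) → (φ(0),φ(10)) = (2,8) ∈ E(G2) ✓
  (1,2) → (φ(1),φ(2)) = (5,6) ∈ E(G2) ✓
  (1,3) → (φ(1),φ(3)) = (4,6) ∈ E(G2) ✓
  (1,4) → (φ(1),φ(4)) = (1,6) ∈ E(G2) ✓
  (1,6) → (φ(1),φ(6)) = (6,9) ∈ E(G2) ✓
  (1,9) → (φ(1),φ(9)) = (0,6) ∈ E(G2) ✓
  (1,10) → (φ(1),φ(10)) = (2,6) ∈ E(G2) ✓
  (2,3) → (φ(2),φ(3)) = (4,5) ∈ E(G2) ✓
  (2,4) → (φ(2),φ(4)) = (1,5) ∈ E(G2) ✓
  (4,6) → (φ(4),φ(6)) = (1,9) ∈ E(G2) ✓
  (4,7) → (φ(4),φ(7)) = (1,7) ∈ E(G2) ✓
  (5,7) → (φ(5),φ(7)) = (3,7) ∈ E(G2) ✓
  (6,9) → (φ(6),φ(9)) = (0,9) ∈ E(G2) ✓
  (6,10) → (φ(6),φ(10)) = (2,9) ∈ E(G2) ✓
  (7,9) → (φ(7),φ(9)) = (0,7) ∈ E(G2) ✓
All 16 edges of G1 map to edges of G2, and |E(G1)| = |E(G2)| = 16, so φ is a bijection on edges as well as vertices. Hence G1 ≅ G2.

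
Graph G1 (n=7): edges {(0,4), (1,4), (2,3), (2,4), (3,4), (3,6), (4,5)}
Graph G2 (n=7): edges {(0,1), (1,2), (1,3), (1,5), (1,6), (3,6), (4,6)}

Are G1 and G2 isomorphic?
Yes, isomorphic

The graphs are isomorphic.
One valid mapping φ: V(G1) → V(G2): 0→2, 1→5, 2→3, 3→6, 4→1, 5→0, 6→4

Verify φ preserves adjacency — for each edge of G1, its image is an edge of G2:
  (0,4) → (φ(0),φ(4)) = (1,2) ∈ E(G2) ✓
  (1,4) → (φ(1),φ(4)) = (1,5) ∈ E(G2) ✓
  (2,3) → (φ(2),φ(3)) = (3,6) ∈ E(G2) ✓
  (2,4) → (φ(2),φ(4)) = (1,3) ∈ E(G2) ✓
  (3,4) → (φ(3),φ(4)) = (1,6) ∈ E(G2) ✓
  (3,6) → (φ(3),φ(6)) = (4,6) ∈ E(G2) ✓
  (4,5) → (φ(4),φ(5)) = (0,1) ∈ E(G2) ✓
All 7 edges of G1 map to edges of G2, and |E(G1)| = |E(G2)| = 7, so φ is a bijection on edges as well as vertices. Hence G1 ≅ G2.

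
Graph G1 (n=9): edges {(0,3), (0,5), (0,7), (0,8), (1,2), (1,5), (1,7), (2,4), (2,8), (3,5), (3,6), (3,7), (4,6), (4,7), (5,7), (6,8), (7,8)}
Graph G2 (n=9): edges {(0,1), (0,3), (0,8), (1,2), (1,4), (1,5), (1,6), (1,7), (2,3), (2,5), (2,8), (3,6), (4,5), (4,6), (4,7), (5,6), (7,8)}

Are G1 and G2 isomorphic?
Yes, isomorphic

The graphs are isomorphic.
One valid mapping φ: V(G1) → V(G2): 0→5, 1→7, 2→8, 3→6, 4→0, 5→4, 6→3, 7→1, 8→2

Verify φ preserves adjacency — for each edge of G1, its image is an edge of G2:
  (0,3) → (φ(0),φ(3)) = (5,6) ∈ E(G2) ✓
  (0,5) → (φ(0),φ(5)) = (4,5) ∈ E(G2) ✓
  (0,7) → (φ(0),φ(7)) = (1,5) ∈ E(G2) ✓
  (0,8) → (φ(0),φ(8)) = (2,5) ∈ E(G2) ✓
  (1,2) → (φ(1),φ(2)) = (7,8) ∈ E(G2) ✓
  (1,5) → (φ(1),φ(5)) = (4,7) ∈ E(G2) ✓
  (1,7) → (φ(1),φ(7)) = (1,7) ∈ E(G2) ✓
  (2,4) → (φ(2),φ(4)) = (0,8) ∈ E(G2) ✓
  (2,8) → (φ(2),φ(8)) = (2,8) ∈ E(G2) ✓
  (3,5) → (φ(3),φ(5)) = (4,6) ∈ E(G2) ✓
  (3,6) → (φ(3),φ(6)) = (3,6) ∈ E(G2) ✓
  (3,7) → (φ(3),φ(7)) = (1,6) ∈ E(G2) ✓
  (4,6) → (φ(4),φ(6)) = (0,3) ∈ E(G2) ✓
  (4,7) → (φ(4),φ(7)) = (0,1) ∈ E(G2) ✓
  (5,7) → (φ(5),φ(7)) = (1,4) ∈ E(G2) ✓
  (6,8) → (φ(6),φ(8)) = (2,3) ∈ E(G2) ✓
  (7,8) → (φ(7),φ(8)) = (1,2) ∈ E(G2) ✓
All 17 edges of G1 map to edges of G2, and |E(G1)| = |E(G2)| = 17, so φ is a bijection on edges as well as vertices. Hence G1 ≅ G2.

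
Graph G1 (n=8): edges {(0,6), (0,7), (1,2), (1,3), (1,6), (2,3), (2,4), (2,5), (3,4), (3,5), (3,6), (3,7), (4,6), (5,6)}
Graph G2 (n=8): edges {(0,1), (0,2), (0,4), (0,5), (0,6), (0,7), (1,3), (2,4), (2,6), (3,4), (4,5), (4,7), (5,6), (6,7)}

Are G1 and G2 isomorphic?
Yes, isomorphic

The graphs are isomorphic.
One valid mapping φ: V(G1) → V(G2): 0→3, 1→2, 2→6, 3→0, 4→7, 5→5, 6→4, 7→1

Verify φ preserves adjacency — for each edge of G1, its image is an edge of G2:
  (0,6) → (φ(0),φ(6)) = (3,4) ∈ E(G2) ✓
  (0,7) → (φ(0),φ(7)) = (1,3) ∈ E(G2) ✓
  (1,2) → (φ(1),φ(2)) = (2,6) ∈ E(G2) ✓
  (1,3) → (φ(1),φ(3)) = (0,2) ∈ E(G2) ✓
  (1,6) → (φ(1),φ(6)) = (2,4) ∈ E(G2) ✓
  (2,3) → (φ(2),φ(3)) = (0,6) ∈ E(G2) ✓
  (2,4) → (φ(2),φ(4)) = (6,7) ∈ E(G2) ✓
  (2,5) → (φ(2),φ(5)) = (5,6) ∈ E(G2) ✓
  (3,4) → (φ(3),φ(4)) = (0,7) ∈ E(G2) ✓
  (3,5) → (φ(3),φ(5)) = (0,5) ∈ E(G2) ✓
  (3,6) → (φ(3),φ(6)) = (0,4) ∈ E(G2) ✓
  (3,7) → (φ(3),φ(7)) = (0,1) ∈ E(G2) ✓
  (4,6) → (φ(4),φ(6)) = (4,7) ∈ E(G2) ✓
  (5,6) → (φ(5),φ(6)) = (4,5) ∈ E(G2) ✓
All 14 edges of G1 map to edges of G2, and |E(G1)| = |E(G2)| = 14, so φ is a bijection on edges as well as vertices. Hence G1 ≅ G2.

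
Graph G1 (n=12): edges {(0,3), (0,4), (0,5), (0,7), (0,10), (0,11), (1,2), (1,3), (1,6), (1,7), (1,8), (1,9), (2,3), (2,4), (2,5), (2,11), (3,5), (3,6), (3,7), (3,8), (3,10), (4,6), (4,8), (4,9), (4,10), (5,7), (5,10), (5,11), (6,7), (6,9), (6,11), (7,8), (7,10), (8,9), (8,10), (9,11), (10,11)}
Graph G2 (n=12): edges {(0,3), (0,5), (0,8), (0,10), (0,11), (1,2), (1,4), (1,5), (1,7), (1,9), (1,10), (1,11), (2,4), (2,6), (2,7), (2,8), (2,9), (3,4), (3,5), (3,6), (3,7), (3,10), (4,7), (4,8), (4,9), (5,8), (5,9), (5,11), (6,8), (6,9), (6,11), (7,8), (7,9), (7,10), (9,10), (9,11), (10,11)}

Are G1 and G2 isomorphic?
Yes, isomorphic

The graphs are isomorphic.
One valid mapping φ: V(G1) → V(G2): 0→4, 1→11, 2→6, 3→9, 4→3, 5→2, 6→5, 7→1, 8→10, 9→0, 10→7, 11→8

Verify φ preserves adjacency — for each edge of G1, its image is an edge of G2:
  (0,3) → (φ(0),φ(3)) = (4,9) ∈ E(G2) ✓
  (0,4) → (φ(0),φ(4)) = (3,4) ∈ E(G2) ✓
  (0,5) → (φ(0),φ(5)) = (2,4) ∈ E(G2) ✓
  (0,7) → (φ(0),φ(7)) = (1,4) ∈ E(G2) ✓
  (0,10) → (φ(0),φ(10)) = (4,7) ∈ E(G2) ✓
  (0,11) → (φ(0),φ(11)) = (4,8) ∈ E(G2) ✓
  (1,2) → (φ(1),φ(2)) = (6,11) ∈ E(G2) ✓
  (1,3) → (φ(1),φ(3)) = (9,11) ∈ E(G2) ✓
  (1,6) → (φ(1),φ(6)) = (5,11) ∈ E(G2) ✓
  (1,7) → (φ(1),φ(7)) = (1,11) ∈ E(G2) ✓
  (1,8) → (φ(1),φ(8)) = (10,11) ∈ E(G2) ✓
  (1,9) → (φ(1),φ(9)) = (0,11) ∈ E(G2) ✓
  (2,3) → (φ(2),φ(3)) = (6,9) ∈ E(G2) ✓
  (2,4) → (φ(2),φ(4)) = (3,6) ∈ E(G2) ✓
  (2,5) → (φ(2),φ(5)) = (2,6) ∈ E(G2) ✓
  (2,11) → (φ(2),φ(11)) = (6,8) ∈ E(G2) ✓
  (3,5) → (φ(3),φ(5)) = (2,9) ∈ E(G2) ✓
  (3,6) → (φ(3),φ(6)) = (5,9) ∈ E(G2) ✓
  (3,7) → (φ(3),φ(7)) = (1,9) ∈ E(G2) ✓
  (3,8) → (φ(3),φ(8)) = (9,10) ∈ E(G2) ✓
  (3,10) → (φ(3),φ(10)) = (7,9) ∈ E(G2) ✓
  (4,6) → (φ(4),φ(6)) = (3,5) ∈ E(G2) ✓
  (4,8) → (φ(4),φ(8)) = (3,10) ∈ E(G2) ✓
  (4,9) → (φ(4),φ(9)) = (0,3) ∈ E(G2) ✓
  (4,10) → (φ(4),φ(10)) = (3,7) ∈ E(G2) ✓
  (5,7) → (φ(5),φ(7)) = (1,2) ∈ E(G2) ✓
  (5,10) → (φ(5),φ(10)) = (2,7) ∈ E(G2) ✓
  (5,11) → (φ(5),φ(11)) = (2,8) ∈ E(G2) ✓
  (6,7) → (φ(6),φ(7)) = (1,5) ∈ E(G2) ✓
  (6,9) → (φ(6),φ(9)) = (0,5) ∈ E(G2) ✓
  (6,11) → (φ(6),φ(11)) = (5,8) ∈ E(G2) ✓
  (7,8) → (φ(7),φ(8)) = (1,10) ∈ E(G2) ✓
  (7,10) → (φ(7),φ(10)) = (1,7) ∈ E(G2) ✓
  (8,9) → (φ(8),φ(9)) = (0,10) ∈ E(G2) ✓
  (8,10) → (φ(8),φ(10)) = (7,10) ∈ E(G2) ✓
  (9,11) → (φ(9),φ(11)) = (0,8) ∈ E(G2) ✓
  (10,11) → (φ(10),φ(11)) = (7,8) ∈ E(G2) ✓
All 37 edges of G1 map to edges of G2, and |E(G1)| = |E(G2)| = 37, so φ is a bijection on edges as well as vertices. Hence G1 ≅ G2.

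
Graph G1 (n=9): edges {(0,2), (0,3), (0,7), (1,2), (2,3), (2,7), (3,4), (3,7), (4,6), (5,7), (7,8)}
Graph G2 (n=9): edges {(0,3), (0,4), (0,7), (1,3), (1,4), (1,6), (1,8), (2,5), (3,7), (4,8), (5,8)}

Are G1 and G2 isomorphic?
No, not isomorphic

The graphs are NOT isomorphic.

Degrees in G1: deg(0)=3, deg(1)=1, deg(2)=4, deg(3)=4, deg(4)=2, deg(5)=1, deg(6)=1, deg(7)=5, deg(8)=1.
Sorted degree sequence of G1: [5, 4, 4, 3, 2, 1, 1, 1, 1].
Degrees in G2: deg(0)=3, deg(1)=4, deg(2)=1, deg(3)=3, deg(4)=3, deg(5)=2, deg(6)=1, deg(7)=2, deg(8)=3.
Sorted degree sequence of G2: [4, 3, 3, 3, 3, 2, 2, 1, 1].
The (sorted) degree sequence is an isomorphism invariant, so since G1 and G2 have different degree sequences they cannot be isomorphic.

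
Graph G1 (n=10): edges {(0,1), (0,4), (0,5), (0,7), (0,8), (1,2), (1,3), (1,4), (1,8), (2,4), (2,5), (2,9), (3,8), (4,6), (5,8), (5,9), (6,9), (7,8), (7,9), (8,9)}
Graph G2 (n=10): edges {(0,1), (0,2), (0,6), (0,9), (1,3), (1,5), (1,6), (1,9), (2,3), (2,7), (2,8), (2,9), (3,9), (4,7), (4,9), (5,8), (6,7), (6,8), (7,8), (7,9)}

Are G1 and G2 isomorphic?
Yes, isomorphic

The graphs are isomorphic.
One valid mapping φ: V(G1) → V(G2): 0→2, 1→7, 2→6, 3→4, 4→8, 5→0, 6→5, 7→3, 8→9, 9→1

Verify φ preserves adjacency — for each edge of G1, its image is an edge of G2:
  (0,1) → (φ(0),φ(1)) = (2,7) ∈ E(G2) ✓
  (0,4) → (φ(0),φ(4)) = (2,8) ∈ E(G2) ✓
  (0,5) → (φ(0),φ(5)) = (0,2) ∈ E(G2) ✓
  (0,7) → (φ(0),φ(7)) = (2,3) ∈ E(G2) ✓
  (0,8) → (φ(0),φ(8)) = (2,9) ∈ E(G2) ✓
  (1,2) → (φ(1),φ(2)) = (6,7) ∈ E(G2) ✓
  (1,3) → (φ(1),φ(3)) = (4,7) ∈ E(G2) ✓
  (1,4) → (φ(1),φ(4)) = (7,8) ∈ E(G2) ✓
  (1,8) → (φ(1),φ(8)) = (7,9) ∈ E(G2) ✓
  (2,4) → (φ(2),φ(4)) = (6,8) ∈ E(G2) ✓
  (2,5) → (φ(2),φ(5)) = (0,6) ∈ E(G2) ✓
  (2,9) → (φ(2),φ(9)) = (1,6) ∈ E(G2) ✓
  (3,8) → (φ(3),φ(8)) = (4,9) ∈ E(G2) ✓
  (4,6) → (φ(4),φ(6)) = (5,8) ∈ E(G2) ✓
  (5,8) → (φ(5),φ(8)) = (0,9) ∈ E(G2) ✓
  (5,9) → (φ(5),φ(9)) = (0,1) ∈ E(G2) ✓
  (6,9) → (φ(6),φ(9)) = (1,5) ∈ E(G2) ✓
  (7,8) → (φ(7),φ(8)) = (3,9) ∈ E(G2) ✓
  (7,9) → (φ(7),φ(9)) = (1,3) ∈ E(G2) ✓
  (8,9) → (φ(8),φ(9)) = (1,9) ∈ E(G2) ✓
All 20 edges of G1 map to edges of G2, and |E(G1)| = |E(G2)| = 20, so φ is a bijection on edges as well as vertices. Hence G1 ≅ G2.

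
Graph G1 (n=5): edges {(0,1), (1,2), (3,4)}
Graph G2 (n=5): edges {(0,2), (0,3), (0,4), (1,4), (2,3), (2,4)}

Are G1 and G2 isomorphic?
No, not isomorphic

The graphs are NOT isomorphic.

Counting triangles (3-cliques): G1 has 0, G2 has 2.
Triangle count is an isomorphism invariant, so differing triangle counts rule out isomorphism.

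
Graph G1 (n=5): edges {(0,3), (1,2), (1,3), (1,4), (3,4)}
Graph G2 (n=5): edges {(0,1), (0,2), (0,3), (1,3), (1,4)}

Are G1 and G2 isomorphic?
Yes, isomorphic

The graphs are isomorphic.
One valid mapping φ: V(G1) → V(G2): 0→2, 1→1, 2→4, 3→0, 4→3

Verify φ preserves adjacency — for each edge of G1, its image is an edge of G2:
  (0,3) → (φ(0),φ(3)) = (0,2) ∈ E(G2) ✓
  (1,2) → (φ(1),φ(2)) = (1,4) ∈ E(G2) ✓
  (1,3) → (φ(1),φ(3)) = (0,1) ∈ E(G2) ✓
  (1,4) → (φ(1),φ(4)) = (1,3) ∈ E(G2) ✓
  (3,4) → (φ(3),φ(4)) = (0,3) ∈ E(G2) ✓
All 5 edges of G1 map to edges of G2, and |E(G1)| = |E(G2)| = 5, so φ is a bijection on edges as well as vertices. Hence G1 ≅ G2.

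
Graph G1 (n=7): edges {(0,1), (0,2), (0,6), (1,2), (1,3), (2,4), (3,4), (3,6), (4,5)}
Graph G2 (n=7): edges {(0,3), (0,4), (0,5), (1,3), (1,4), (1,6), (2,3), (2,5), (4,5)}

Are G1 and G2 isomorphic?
Yes, isomorphic

The graphs are isomorphic.
One valid mapping φ: V(G1) → V(G2): 0→5, 1→0, 2→4, 3→3, 4→1, 5→6, 6→2

Verify φ preserves adjacency — for each edge of G1, its image is an edge of G2:
  (0,1) → (φ(0),φ(1)) = (0,5) ∈ E(G2) ✓
  (0,2) → (φ(0),φ(2)) = (4,5) ∈ E(G2) ✓
  (0,6) → (φ(0),φ(6)) = (2,5) ∈ E(G2) ✓
  (1,2) → (φ(1),φ(2)) = (0,4) ∈ E(G2) ✓
  (1,3) → (φ(1),φ(3)) = (0,3) ∈ E(G2) ✓
  (2,4) → (φ(2),φ(4)) = (1,4) ∈ E(G2) ✓
  (3,4) → (φ(3),φ(4)) = (1,3) ∈ E(G2) ✓
  (3,6) → (φ(3),φ(6)) = (2,3) ∈ E(G2) ✓
  (4,5) → (φ(4),φ(5)) = (1,6) ∈ E(G2) ✓
All 9 edges of G1 map to edges of G2, and |E(G1)| = |E(G2)| = 9, so φ is a bijection on edges as well as vertices. Hence G1 ≅ G2.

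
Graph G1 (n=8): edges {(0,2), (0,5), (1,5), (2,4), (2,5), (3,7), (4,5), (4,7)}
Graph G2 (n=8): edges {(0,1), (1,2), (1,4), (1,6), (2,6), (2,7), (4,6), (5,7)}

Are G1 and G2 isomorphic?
Yes, isomorphic

The graphs are isomorphic.
One valid mapping φ: V(G1) → V(G2): 0→4, 1→0, 2→6, 3→5, 4→2, 5→1, 6→3, 7→7

Verify φ preserves adjacency — for each edge of G1, its image is an edge of G2:
  (0,2) → (φ(0),φ(2)) = (4,6) ∈ E(G2) ✓
  (0,5) → (φ(0),φ(5)) = (1,4) ∈ E(G2) ✓
  (1,5) → (φ(1),φ(5)) = (0,1) ∈ E(G2) ✓
  (2,4) → (φ(2),φ(4)) = (2,6) ∈ E(G2) ✓
  (2,5) → (φ(2),φ(5)) = (1,6) ∈ E(G2) ✓
  (3,7) → (φ(3),φ(7)) = (5,7) ∈ E(G2) ✓
  (4,5) → (φ(4),φ(5)) = (1,2) ∈ E(G2) ✓
  (4,7) → (φ(4),φ(7)) = (2,7) ∈ E(G2) ✓
All 8 edges of G1 map to edges of G2, and |E(G1)| = |E(G2)| = 8, so φ is a bijection on edges as well as vertices. Hence G1 ≅ G2.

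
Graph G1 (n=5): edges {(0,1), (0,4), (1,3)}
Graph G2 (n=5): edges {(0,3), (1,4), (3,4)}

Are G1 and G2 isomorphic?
Yes, isomorphic

The graphs are isomorphic.
One valid mapping φ: V(G1) → V(G2): 0→4, 1→3, 2→2, 3→0, 4→1

Verify φ preserves adjacency — for each edge of G1, its image is an edge of G2:
  (0,1) → (φ(0),φ(1)) = (3,4) ∈ E(G2) ✓
  (0,4) → (φ(0),φ(4)) = (1,4) ∈ E(G2) ✓
  (1,3) → (φ(1),φ(3)) = (0,3) ∈ E(G2) ✓
All 3 edges of G1 map to edges of G2, and |E(G1)| = |E(G2)| = 3, so φ is a bijection on edges as well as vertices. Hence G1 ≅ G2.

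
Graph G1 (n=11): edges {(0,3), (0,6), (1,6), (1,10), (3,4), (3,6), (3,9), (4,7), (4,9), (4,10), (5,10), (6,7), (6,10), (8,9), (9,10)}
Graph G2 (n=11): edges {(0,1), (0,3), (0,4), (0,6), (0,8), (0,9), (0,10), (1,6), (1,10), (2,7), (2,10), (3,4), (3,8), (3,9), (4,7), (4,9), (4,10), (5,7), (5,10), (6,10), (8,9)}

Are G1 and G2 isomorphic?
No, not isomorphic

The graphs are NOT isomorphic.

Counting triangles (3-cliques): G1 has 4, G2 has 12.
Triangle count is an isomorphism invariant, so differing triangle counts rule out isomorphism.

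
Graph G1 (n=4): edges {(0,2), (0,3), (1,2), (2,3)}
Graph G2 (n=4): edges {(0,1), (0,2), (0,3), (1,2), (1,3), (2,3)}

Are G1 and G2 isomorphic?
No, not isomorphic

The graphs are NOT isomorphic.

Counting edges: G1 has 4 edge(s); G2 has 6 edge(s).
Edge count is an isomorphism invariant (a bijection on vertices induces a bijection on edges), so differing edge counts rule out isomorphism.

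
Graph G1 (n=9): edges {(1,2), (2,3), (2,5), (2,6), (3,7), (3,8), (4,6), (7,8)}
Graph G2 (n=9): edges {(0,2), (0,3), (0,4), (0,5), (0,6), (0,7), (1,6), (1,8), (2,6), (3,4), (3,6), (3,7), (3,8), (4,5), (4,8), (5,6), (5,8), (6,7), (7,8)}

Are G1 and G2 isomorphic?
No, not isomorphic

The graphs are NOT isomorphic.

Counting triangles (3-cliques): G1 has 1, G2 has 11.
Triangle count is an isomorphism invariant, so differing triangle counts rule out isomorphism.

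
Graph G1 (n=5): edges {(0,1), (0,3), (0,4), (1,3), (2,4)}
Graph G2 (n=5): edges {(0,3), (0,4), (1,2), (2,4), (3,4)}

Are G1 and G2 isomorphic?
Yes, isomorphic

The graphs are isomorphic.
One valid mapping φ: V(G1) → V(G2): 0→4, 1→3, 2→1, 3→0, 4→2

Verify φ preserves adjacency — for each edge of G1, its image is an edge of G2:
  (0,1) → (φ(0),φ(1)) = (3,4) ∈ E(G2) ✓
  (0,3) → (φ(0),φ(3)) = (0,4) ∈ E(G2) ✓
  (0,4) → (φ(0),φ(4)) = (2,4) ∈ E(G2) ✓
  (1,3) → (φ(1),φ(3)) = (0,3) ∈ E(G2) ✓
  (2,4) → (φ(2),φ(4)) = (1,2) ∈ E(G2) ✓
All 5 edges of G1 map to edges of G2, and |E(G1)| = |E(G2)| = 5, so φ is a bijection on edges as well as vertices. Hence G1 ≅ G2.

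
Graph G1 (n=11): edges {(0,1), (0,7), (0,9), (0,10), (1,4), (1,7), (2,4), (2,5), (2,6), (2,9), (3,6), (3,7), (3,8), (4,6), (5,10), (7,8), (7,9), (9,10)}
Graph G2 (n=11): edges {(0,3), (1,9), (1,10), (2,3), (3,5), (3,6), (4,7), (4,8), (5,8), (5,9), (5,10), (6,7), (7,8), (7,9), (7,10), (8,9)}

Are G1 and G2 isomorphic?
No, not isomorphic

The graphs are NOT isomorphic.

Degrees in G1: deg(0)=4, deg(1)=3, deg(2)=4, deg(3)=3, deg(4)=3, deg(5)=2, deg(6)=3, deg(7)=5, deg(8)=2, deg(9)=4, deg(10)=3.
Sorted degree sequence of G1: [5, 4, 4, 4, 3, 3, 3, 3, 3, 2, 2].
Degrees in G2: deg(0)=1, deg(1)=2, deg(2)=1, deg(3)=4, deg(4)=2, deg(5)=4, deg(6)=2, deg(7)=5, deg(8)=4, deg(9)=4, deg(10)=3.
Sorted degree sequence of G2: [5, 4, 4, 4, 4, 3, 2, 2, 2, 1, 1].
The (sorted) degree sequence is an isomorphism invariant, so since G1 and G2 have different degree sequences they cannot be isomorphic.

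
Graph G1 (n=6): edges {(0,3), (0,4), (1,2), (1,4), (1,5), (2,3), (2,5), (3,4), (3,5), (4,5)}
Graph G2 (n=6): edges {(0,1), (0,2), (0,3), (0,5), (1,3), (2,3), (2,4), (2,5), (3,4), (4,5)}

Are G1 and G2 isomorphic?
Yes, isomorphic

The graphs are isomorphic.
One valid mapping φ: V(G1) → V(G2): 0→1, 1→5, 2→4, 3→3, 4→0, 5→2

Verify φ preserves adjacency — for each edge of G1, its image is an edge of G2:
  (0,3) → (φ(0),φ(3)) = (1,3) ∈ E(G2) ✓
  (0,4) → (φ(0),φ(4)) = (0,1) ∈ E(G2) ✓
  (1,2) → (φ(1),φ(2)) = (4,5) ∈ E(G2) ✓
  (1,4) → (φ(1),φ(4)) = (0,5) ∈ E(G2) ✓
  (1,5) → (φ(1),φ(5)) = (2,5) ∈ E(G2) ✓
  (2,3) → (φ(2),φ(3)) = (3,4) ∈ E(G2) ✓
  (2,5) → (φ(2),φ(5)) = (2,4) ∈ E(G2) ✓
  (3,4) → (φ(3),φ(4)) = (0,3) ∈ E(G2) ✓
  (3,5) → (φ(3),φ(5)) = (2,3) ∈ E(G2) ✓
  (4,5) → (φ(4),φ(5)) = (0,2) ∈ E(G2) ✓
All 10 edges of G1 map to edges of G2, and |E(G1)| = |E(G2)| = 10, so φ is a bijection on edges as well as vertices. Hence G1 ≅ G2.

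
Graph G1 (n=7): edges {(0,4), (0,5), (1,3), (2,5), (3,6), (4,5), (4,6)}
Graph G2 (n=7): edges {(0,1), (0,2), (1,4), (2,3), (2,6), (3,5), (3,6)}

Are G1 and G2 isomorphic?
Yes, isomorphic

The graphs are isomorphic.
One valid mapping φ: V(G1) → V(G2): 0→6, 1→4, 2→5, 3→1, 4→2, 5→3, 6→0

Verify φ preserves adjacency — for each edge of G1, its image is an edge of G2:
  (0,4) → (φ(0),φ(4)) = (2,6) ∈ E(G2) ✓
  (0,5) → (φ(0),φ(5)) = (3,6) ∈ E(G2) ✓
  (1,3) → (φ(1),φ(3)) = (1,4) ∈ E(G2) ✓
  (2,5) → (φ(2),φ(5)) = (3,5) ∈ E(G2) ✓
  (3,6) → (φ(3),φ(6)) = (0,1) ∈ E(G2) ✓
  (4,5) → (φ(4),φ(5)) = (2,3) ∈ E(G2) ✓
  (4,6) → (φ(4),φ(6)) = (0,2) ∈ E(G2) ✓
All 7 edges of G1 map to edges of G2, and |E(G1)| = |E(G2)| = 7, so φ is a bijection on edges as well as vertices. Hence G1 ≅ G2.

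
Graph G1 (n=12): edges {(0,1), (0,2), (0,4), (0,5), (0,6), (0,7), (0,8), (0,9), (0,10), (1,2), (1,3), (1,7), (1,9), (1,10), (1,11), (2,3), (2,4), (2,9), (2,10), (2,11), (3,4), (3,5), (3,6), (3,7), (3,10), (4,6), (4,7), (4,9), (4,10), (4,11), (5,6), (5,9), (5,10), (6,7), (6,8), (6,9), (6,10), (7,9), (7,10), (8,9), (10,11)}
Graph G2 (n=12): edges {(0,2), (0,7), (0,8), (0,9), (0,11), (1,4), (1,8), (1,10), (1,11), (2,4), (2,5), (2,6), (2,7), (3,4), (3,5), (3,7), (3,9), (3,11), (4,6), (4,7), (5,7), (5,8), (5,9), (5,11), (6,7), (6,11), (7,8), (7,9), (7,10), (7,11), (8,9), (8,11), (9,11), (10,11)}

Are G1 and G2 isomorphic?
No, not isomorphic

The graphs are NOT isomorphic.

Degrees in G1: deg(0)=9, deg(1)=7, deg(2)=7, deg(3)=7, deg(4)=8, deg(5)=5, deg(6)=8, deg(7)=7, deg(8)=3, deg(9)=8, deg(10)=9, deg(11)=4.
Sorted degree sequence of G1: [9, 9, 8, 8, 8, 7, 7, 7, 7, 5, 4, 3].
Degrees in G2: deg(0)=5, deg(1)=4, deg(2)=5, deg(3)=5, deg(4)=5, deg(5)=6, deg(6)=4, deg(7)=10, deg(8)=6, deg(9)=6, deg(10)=3, deg(11)=9.
Sorted degree sequence of G2: [10, 9, 6, 6, 6, 5, 5, 5, 5, 4, 4, 3].
The (sorted) degree sequence is an isomorphism invariant, so since G1 and G2 have different degree sequences they cannot be isomorphic.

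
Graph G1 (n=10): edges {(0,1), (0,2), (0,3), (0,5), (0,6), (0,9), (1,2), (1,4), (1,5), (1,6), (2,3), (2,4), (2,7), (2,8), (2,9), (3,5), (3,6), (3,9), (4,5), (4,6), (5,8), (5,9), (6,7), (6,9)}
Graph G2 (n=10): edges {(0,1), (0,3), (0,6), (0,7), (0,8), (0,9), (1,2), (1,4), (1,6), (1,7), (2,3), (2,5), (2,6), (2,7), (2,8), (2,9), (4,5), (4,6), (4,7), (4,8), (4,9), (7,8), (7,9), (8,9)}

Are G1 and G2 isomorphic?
Yes, isomorphic

The graphs are isomorphic.
One valid mapping φ: V(G1) → V(G2): 0→7, 1→1, 2→2, 3→9, 4→6, 5→4, 6→0, 7→3, 8→5, 9→8

Verify φ preserves adjacency — for each edge of G1, its image is an edge of G2:
  (0,1) → (φ(0),φ(1)) = (1,7) ∈ E(G2) ✓
  (0,2) → (φ(0),φ(2)) = (2,7) ∈ E(G2) ✓
  (0,3) → (φ(0),φ(3)) = (7,9) ∈ E(G2) ✓
  (0,5) → (φ(0),φ(5)) = (4,7) ∈ E(G2) ✓
  (0,6) → (φ(0),φ(6)) = (0,7) ∈ E(G2) ✓
  (0,9) → (φ(0),φ(9)) = (7,8) ∈ E(G2) ✓
  (1,2) → (φ(1),φ(2)) = (1,2) ∈ E(G2) ✓
  (1,4) → (φ(1),φ(4)) = (1,6) ∈ E(G2) ✓
  (1,5) → (φ(1),φ(5)) = (1,4) ∈ E(G2) ✓
  (1,6) → (φ(1),φ(6)) = (0,1) ∈ E(G2) ✓
  (2,3) → (φ(2),φ(3)) = (2,9) ∈ E(G2) ✓
  (2,4) → (φ(2),φ(4)) = (2,6) ∈ E(G2) ✓
  (2,7) → (φ(2),φ(7)) = (2,3) ∈ E(G2) ✓
  (2,8) → (φ(2),φ(8)) = (2,5) ∈ E(G2) ✓
  (2,9) → (φ(2),φ(9)) = (2,8) ∈ E(G2) ✓
  (3,5) → (φ(3),φ(5)) = (4,9) ∈ E(G2) ✓
  (3,6) → (φ(3),φ(6)) = (0,9) ∈ E(G2) ✓
  (3,9) → (φ(3),φ(9)) = (8,9) ∈ E(G2) ✓
  (4,5) → (φ(4),φ(5)) = (4,6) ∈ E(G2) ✓
  (4,6) → (φ(4),φ(6)) = (0,6) ∈ E(G2) ✓
  (5,8) → (φ(5),φ(8)) = (4,5) ∈ E(G2) ✓
  (5,9) → (φ(5),φ(9)) = (4,8) ∈ E(G2) ✓
  (6,7) → (φ(6),φ(7)) = (0,3) ∈ E(G2) ✓
  (6,9) → (φ(6),φ(9)) = (0,8) ∈ E(G2) ✓
All 24 edges of G1 map to edges of G2, and |E(G1)| = |E(G2)| = 24, so φ is a bijection on edges as well as vertices. Hence G1 ≅ G2.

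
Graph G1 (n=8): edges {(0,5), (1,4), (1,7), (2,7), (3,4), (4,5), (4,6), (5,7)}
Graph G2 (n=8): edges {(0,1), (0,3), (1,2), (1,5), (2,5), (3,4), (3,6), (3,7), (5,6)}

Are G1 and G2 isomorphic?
No, not isomorphic

The graphs are NOT isomorphic.

Degrees in G1: deg(0)=1, deg(1)=2, deg(2)=1, deg(3)=1, deg(4)=4, deg(5)=3, deg(6)=1, deg(7)=3.
Sorted degree sequence of G1: [4, 3, 3, 2, 1, 1, 1, 1].
Degrees in G2: deg(0)=2, deg(1)=3, deg(2)=2, deg(3)=4, deg(4)=1, deg(5)=3, deg(6)=2, deg(7)=1.
Sorted degree sequence of G2: [4, 3, 3, 2, 2, 2, 1, 1].
The (sorted) degree sequence is an isomorphism invariant, so since G1 and G2 have different degree sequences they cannot be isomorphic.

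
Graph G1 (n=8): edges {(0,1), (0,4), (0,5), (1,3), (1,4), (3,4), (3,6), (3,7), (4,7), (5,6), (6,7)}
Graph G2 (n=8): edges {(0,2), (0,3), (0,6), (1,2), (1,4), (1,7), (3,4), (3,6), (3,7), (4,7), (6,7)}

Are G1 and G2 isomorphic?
Yes, isomorphic

The graphs are isomorphic.
One valid mapping φ: V(G1) → V(G2): 0→1, 1→4, 2→5, 3→3, 4→7, 5→2, 6→0, 7→6

Verify φ preserves adjacency — for each edge of G1, its image is an edge of G2:
  (0,1) → (φ(0),φ(1)) = (1,4) ∈ E(G2) ✓
  (0,4) → (φ(0),φ(4)) = (1,7) ∈ E(G2) ✓
  (0,5) → (φ(0),φ(5)) = (1,2) ∈ E(G2) ✓
  (1,3) → (φ(1),φ(3)) = (3,4) ∈ E(G2) ✓
  (1,4) → (φ(1),φ(4)) = (4,7) ∈ E(G2) ✓
  (3,4) → (φ(3),φ(4)) = (3,7) ∈ E(G2) ✓
  (3,6) → (φ(3),φ(6)) = (0,3) ∈ E(G2) ✓
  (3,7) → (φ(3),φ(7)) = (3,6) ∈ E(G2) ✓
  (4,7) → (φ(4),φ(7)) = (6,7) ∈ E(G2) ✓
  (5,6) → (φ(5),φ(6)) = (0,2) ∈ E(G2) ✓
  (6,7) → (φ(6),φ(7)) = (0,6) ∈ E(G2) ✓
All 11 edges of G1 map to edges of G2, and |E(G1)| = |E(G2)| = 11, so φ is a bijection on edges as well as vertices. Hence G1 ≅ G2.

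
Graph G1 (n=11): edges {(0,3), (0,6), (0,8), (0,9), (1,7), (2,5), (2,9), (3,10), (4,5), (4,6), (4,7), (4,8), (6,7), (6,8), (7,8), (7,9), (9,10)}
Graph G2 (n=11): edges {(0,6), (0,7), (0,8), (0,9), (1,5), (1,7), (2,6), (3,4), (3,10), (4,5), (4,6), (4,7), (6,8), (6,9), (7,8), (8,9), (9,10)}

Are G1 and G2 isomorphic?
Yes, isomorphic

The graphs are isomorphic.
One valid mapping φ: V(G1) → V(G2): 0→7, 1→2, 2→3, 3→1, 4→9, 5→10, 6→8, 7→6, 8→0, 9→4, 10→5

Verify φ preserves adjacency — for each edge of G1, its image is an edge of G2:
  (0,3) → (φ(0),φ(3)) = (1,7) ∈ E(G2) ✓
  (0,6) → (φ(0),φ(6)) = (7,8) ∈ E(G2) ✓
  (0,8) → (φ(0),φ(8)) = (0,7) ∈ E(G2) ✓
  (0,9) → (φ(0),φ(9)) = (4,7) ∈ E(G2) ✓
  (1,7) → (φ(1),φ(7)) = (2,6) ∈ E(G2) ✓
  (2,5) → (φ(2),φ(5)) = (3,10) ∈ E(G2) ✓
  (2,9) → (φ(2),φ(9)) = (3,4) ∈ E(G2) ✓
  (3,10) → (φ(3),φ(10)) = (1,5) ∈ E(G2) ✓
  (4,5) → (φ(4),φ(5)) = (9,10) ∈ E(G2) ✓
  (4,6) → (φ(4),φ(6)) = (8,9) ∈ E(G2) ✓
  (4,7) → (φ(4),φ(7)) = (6,9) ∈ E(G2) ✓
  (4,8) → (φ(4),φ(8)) = (0,9) ∈ E(G2) ✓
  (6,7) → (φ(6),φ(7)) = (6,8) ∈ E(G2) ✓
  (6,8) → (φ(6),φ(8)) = (0,8) ∈ E(G2) ✓
  (7,8) → (φ(7),φ(8)) = (0,6) ∈ E(G2) ✓
  (7,9) → (φ(7),φ(9)) = (4,6) ∈ E(G2) ✓
  (9,10) → (φ(9),φ(10)) = (4,5) ∈ E(G2) ✓
All 17 edges of G1 map to edges of G2, and |E(G1)| = |E(G2)| = 17, so φ is a bijection on edges as well as vertices. Hence G1 ≅ G2.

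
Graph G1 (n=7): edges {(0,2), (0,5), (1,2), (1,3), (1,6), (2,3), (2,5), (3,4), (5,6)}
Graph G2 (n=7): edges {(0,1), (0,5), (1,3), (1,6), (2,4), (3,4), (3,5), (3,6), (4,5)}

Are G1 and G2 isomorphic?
Yes, isomorphic

The graphs are isomorphic.
One valid mapping φ: V(G1) → V(G2): 0→6, 1→5, 2→3, 3→4, 4→2, 5→1, 6→0

Verify φ preserves adjacency — for each edge of G1, its image is an edge of G2:
  (0,2) → (φ(0),φ(2)) = (3,6) ∈ E(G2) ✓
  (0,5) → (φ(0),φ(5)) = (1,6) ∈ E(G2) ✓
  (1,2) → (φ(1),φ(2)) = (3,5) ∈ E(G2) ✓
  (1,3) → (φ(1),φ(3)) = (4,5) ∈ E(G2) ✓
  (1,6) → (φ(1),φ(6)) = (0,5) ∈ E(G2) ✓
  (2,3) → (φ(2),φ(3)) = (3,4) ∈ E(G2) ✓
  (2,5) → (φ(2),φ(5)) = (1,3) ∈ E(G2) ✓
  (3,4) → (φ(3),φ(4)) = (2,4) ∈ E(G2) ✓
  (5,6) → (φ(5),φ(6)) = (0,1) ∈ E(G2) ✓
All 9 edges of G1 map to edges of G2, and |E(G1)| = |E(G2)| = 9, so φ is a bijection on edges as well as vertices. Hence G1 ≅ G2.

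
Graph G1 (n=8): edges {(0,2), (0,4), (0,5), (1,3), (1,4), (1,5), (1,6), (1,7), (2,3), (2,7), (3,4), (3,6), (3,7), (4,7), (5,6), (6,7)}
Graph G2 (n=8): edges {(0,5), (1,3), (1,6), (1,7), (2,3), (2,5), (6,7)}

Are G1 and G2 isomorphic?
No, not isomorphic

The graphs are NOT isomorphic.

Connected components of G1: 1 component(s) with vertex sets [[0, 1, 2, 3, 4, 5, 6, 7]], sizes [8].
Connected components of G2: 2 component(s) with vertex sets [[4], [0, 1, 2, 3, 5, 6, 7]], sizes [1, 7].
The number of connected components (and the multiset of component sizes) is an isomorphism invariant — an isomorphism maps each component of G1 bijectively onto a component of G2. Since G1 has 1 component(s) and G2 has 2, they cannot be isomorphic.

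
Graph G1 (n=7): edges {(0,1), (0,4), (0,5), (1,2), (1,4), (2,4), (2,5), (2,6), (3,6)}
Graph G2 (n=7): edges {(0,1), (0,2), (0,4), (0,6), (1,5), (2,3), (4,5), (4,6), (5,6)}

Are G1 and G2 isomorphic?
Yes, isomorphic

The graphs are isomorphic.
One valid mapping φ: V(G1) → V(G2): 0→5, 1→4, 2→0, 3→3, 4→6, 5→1, 6→2

Verify φ preserves adjacency — for each edge of G1, its image is an edge of G2:
  (0,1) → (φ(0),φ(1)) = (4,5) ∈ E(G2) ✓
  (0,4) → (φ(0),φ(4)) = (5,6) ∈ E(G2) ✓
  (0,5) → (φ(0),φ(5)) = (1,5) ∈ E(G2) ✓
  (1,2) → (φ(1),φ(2)) = (0,4) ∈ E(G2) ✓
  (1,4) → (φ(1),φ(4)) = (4,6) ∈ E(G2) ✓
  (2,4) → (φ(2),φ(4)) = (0,6) ∈ E(G2) ✓
  (2,5) → (φ(2),φ(5)) = (0,1) ∈ E(G2) ✓
  (2,6) → (φ(2),φ(6)) = (0,2) ∈ E(G2) ✓
  (3,6) → (φ(3),φ(6)) = (2,3) ∈ E(G2) ✓
All 9 edges of G1 map to edges of G2, and |E(G1)| = |E(G2)| = 9, so φ is a bijection on edges as well as vertices. Hence G1 ≅ G2.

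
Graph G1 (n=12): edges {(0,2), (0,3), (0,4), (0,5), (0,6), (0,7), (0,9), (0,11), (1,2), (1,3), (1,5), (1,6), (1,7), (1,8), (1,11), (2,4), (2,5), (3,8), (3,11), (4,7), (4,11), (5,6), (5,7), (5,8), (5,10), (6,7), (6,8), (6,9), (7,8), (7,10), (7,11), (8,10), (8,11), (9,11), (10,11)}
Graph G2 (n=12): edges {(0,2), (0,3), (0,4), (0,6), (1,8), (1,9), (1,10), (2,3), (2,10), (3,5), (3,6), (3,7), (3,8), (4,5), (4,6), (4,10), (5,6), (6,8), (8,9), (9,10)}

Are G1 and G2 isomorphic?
No, not isomorphic

The graphs are NOT isomorphic.

Connected components of G1: 1 component(s) with vertex sets [[0, 1, 2, 3, 4, 5, 6, 7, 8, 9, 10, 11]], sizes [12].
Connected components of G2: 2 component(s) with vertex sets [[11], [0, 1, 2, 3, 4, 5, 6, 7, 8, 9, 10]], sizes [1, 11].
The number of connected components (and the multiset of component sizes) is an isomorphism invariant — an isomorphism maps each component of G1 bijectively onto a component of G2. Since G1 has 1 component(s) and G2 has 2, they cannot be isomorphic.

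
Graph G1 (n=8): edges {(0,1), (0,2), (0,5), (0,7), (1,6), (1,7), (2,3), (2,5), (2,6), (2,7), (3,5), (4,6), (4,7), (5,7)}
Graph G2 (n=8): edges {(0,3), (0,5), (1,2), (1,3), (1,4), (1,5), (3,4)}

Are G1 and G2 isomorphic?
No, not isomorphic

The graphs are NOT isomorphic.

Connected components of G1: 1 component(s) with vertex sets [[0, 1, 2, 3, 4, 5, 6, 7]], sizes [8].
Connected components of G2: 3 component(s) with vertex sets [[6], [7], [0, 1, 2, 3, 4, 5]], sizes [1, 1, 6].
The number of connected components (and the multiset of component sizes) is an isomorphism invariant — an isomorphism maps each component of G1 bijectively onto a component of G2. Since G1 has 1 component(s) and G2 has 3, they cannot be isomorphic.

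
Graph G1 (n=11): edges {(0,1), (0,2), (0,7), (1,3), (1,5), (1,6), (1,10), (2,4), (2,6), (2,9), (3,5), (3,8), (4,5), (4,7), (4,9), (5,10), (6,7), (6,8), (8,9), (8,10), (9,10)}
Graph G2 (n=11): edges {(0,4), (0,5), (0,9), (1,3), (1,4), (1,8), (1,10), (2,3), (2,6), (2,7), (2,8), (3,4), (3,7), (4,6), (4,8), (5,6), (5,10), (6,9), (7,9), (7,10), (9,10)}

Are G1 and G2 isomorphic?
Yes, isomorphic

The graphs are isomorphic.
One valid mapping φ: V(G1) → V(G2): 0→0, 1→4, 2→9, 3→8, 4→10, 5→1, 6→6, 7→5, 8→2, 9→7, 10→3

Verify φ preserves adjacency — for each edge of G1, its image is an edge of G2:
  (0,1) → (φ(0),φ(1)) = (0,4) ∈ E(G2) ✓
  (0,2) → (φ(0),φ(2)) = (0,9) ∈ E(G2) ✓
  (0,7) → (φ(0),φ(7)) = (0,5) ∈ E(G2) ✓
  (1,3) → (φ(1),φ(3)) = (4,8) ∈ E(G2) ✓
  (1,5) → (φ(1),φ(5)) = (1,4) ∈ E(G2) ✓
  (1,6) → (φ(1),φ(6)) = (4,6) ∈ E(G2) ✓
  (1,10) → (φ(1),φ(10)) = (3,4) ∈ E(G2) ✓
  (2,4) → (φ(2),φ(4)) = (9,10) ∈ E(G2) ✓
  (2,6) → (φ(2),φ(6)) = (6,9) ∈ E(G2) ✓
  (2,9) → (φ(2),φ(9)) = (7,9) ∈ E(G2) ✓
  (3,5) → (φ(3),φ(5)) = (1,8) ∈ E(G2) ✓
  (3,8) → (φ(3),φ(8)) = (2,8) ∈ E(G2) ✓
  (4,5) → (φ(4),φ(5)) = (1,10) ∈ E(G2) ✓
  (4,7) → (φ(4),φ(7)) = (5,10) ∈ E(G2) ✓
  (4,9) → (φ(4),φ(9)) = (7,10) ∈ E(G2) ✓
  (5,10) → (φ(5),φ(10)) = (1,3) ∈ E(G2) ✓
  (6,7) → (φ(6),φ(7)) = (5,6) ∈ E(G2) ✓
  (6,8) → (φ(6),φ(8)) = (2,6) ∈ E(G2) ✓
  (8,9) → (φ(8),φ(9)) = (2,7) ∈ E(G2) ✓
  (8,10) → (φ(8),φ(10)) = (2,3) ∈ E(G2) ✓
  (9,10) → (φ(9),φ(10)) = (3,7) ∈ E(G2) ✓
All 21 edges of G1 map to edges of G2, and |E(G1)| = |E(G2)| = 21, so φ is a bijection on edges as well as vertices. Hence G1 ≅ G2.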